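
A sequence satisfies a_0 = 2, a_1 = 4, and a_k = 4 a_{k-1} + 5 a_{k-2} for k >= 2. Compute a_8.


The characteristic equation is t^2 - 4 t - 5 = 0, with roots r_1 = 5 and r_2 = -1 (so c_1 = r_1 + r_2, c_2 = -r_1 r_2 as required).
One can use the closed form a_n = A r_1^n + B r_2^n, but direct iteration is more reliable:
a_0 = 2, a_1 = 4, a_2 = 26, a_3 = 124, a_4 = 626, a_5 = 3124, a_6 = 15626, a_7 = 78124, a_8 = 390626.
So a_8 = 390626.

390626


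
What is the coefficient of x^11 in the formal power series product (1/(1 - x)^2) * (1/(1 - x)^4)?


Combine the factors: (1/(1 - x)^2) * (1/(1 - x)^4) = 1/(1 - x)^6.
Then use 1/(1 - x)^r = sum_{k>=0} C(k + r - 1, r - 1) x^k with r = 6 and k = 11:
C(16, 5) = 4368.

4368


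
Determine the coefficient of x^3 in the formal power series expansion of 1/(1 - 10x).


The geometric series identity gives 1/(1 - c x) = sum_{k>=0} c^k x^k, so the coefficient of x^k is c^k.
Here c = 10 and k = 3.
Computing: 10^3 = 1000

1000


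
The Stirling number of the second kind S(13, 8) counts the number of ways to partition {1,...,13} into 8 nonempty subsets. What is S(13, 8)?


Using the explicit formula S(n,k) = (1/k!) sum_{j=0}^{k} (-1)^(k-j) C(k,j) j^n:
S(13, 8) = 1899612
Equivalently, S(n,k) is n! times the coefficient of x^n in the EGF (e^x - 1)^k / k!.

1899612


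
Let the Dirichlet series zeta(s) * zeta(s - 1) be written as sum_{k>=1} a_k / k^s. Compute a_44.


Convolution gives a_k = sum_{d | k} d * 1 = sum_{d | k} d = sigma(k), the sum of positive divisors of k.
For k = 44, the divisors are 1, 2, 4, 11, 22, 44, so
sigma(44) = 1 + 2 + 4 + 11 + 22 + 44 = 84.

84


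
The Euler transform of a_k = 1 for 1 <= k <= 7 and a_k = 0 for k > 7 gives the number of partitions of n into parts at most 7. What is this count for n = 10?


Partitions of 10 into parts at most 7:
Using generating function (1-x)^(-1)(1-x^2)^(-1)...(1-x^7)^(-1),
the coefficient of x^10 = 38

38


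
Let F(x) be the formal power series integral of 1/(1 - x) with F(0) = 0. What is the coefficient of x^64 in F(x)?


1/(1 - x) = sum_{k>=0} x^k. Integrating termwise and using F(0) = 0 gives
F(x) = sum_{k>=0} x^(k+1) / (k+1) = sum_{m>=1} x^m / m = -ln(1 - x).
So the coefficient of x^64 is 1/64 = 1/64.

1/64


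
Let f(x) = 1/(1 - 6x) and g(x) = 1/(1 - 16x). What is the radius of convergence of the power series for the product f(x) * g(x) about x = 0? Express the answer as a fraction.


The radius of 1/(1 - 6x) is 1/6 (nearest singularity at x = 1/6), and the radius of 1/(1 - 16x) is 1/16.
The product f(x)*g(x) = 1/((1 - 6x)(1 - 16x)) has singularities at both 1/6 and 1/16, so its radius of convergence is the distance to the nearest one:
min(1/6, 1/16) = 1/16.

1/16


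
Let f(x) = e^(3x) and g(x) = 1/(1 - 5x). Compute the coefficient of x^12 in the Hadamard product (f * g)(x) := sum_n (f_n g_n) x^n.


Expanding: f_k = 3^k/k! (from e^(3x)) and g_k = 5^k (from 1/(1 - 5x)). So the Hadamard coefficient (f * g)_k = 3^k 5^k / k! = (15)^k / k!.
For k = 12: 15^12/12! = 129746337890625/479001600 = 21357421875/78848.

21357421875/78848


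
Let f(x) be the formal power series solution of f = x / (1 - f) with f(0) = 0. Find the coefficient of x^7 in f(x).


Apply Lagrange inversion: f = x * phi(f) with phi(t) = 1/(1 - t), so
[x^n] f = (1/n) [t^(n-1)] phi(t)^n = (1/n) [t^(n-1)] (1 - t)^(-n) = (1/n) C(2n - 2, n - 1) = C_{n-1}.
For n = 7: C_6 = C(12, 6) / 7 = 924/7 = 132 = 132.

132


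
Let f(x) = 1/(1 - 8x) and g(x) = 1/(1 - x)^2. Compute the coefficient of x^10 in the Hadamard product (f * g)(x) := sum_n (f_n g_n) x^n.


f has coefficients f_k = 8^k. For g = 1/(1 - x)^2 the coefficient is g_k = C(k + 1, 1) = k + 1. The Hadamard coefficient is (f * g)_k = 8^k * (k + 1).
For k = 10: 8^10 * 11 = 1073741824 * 11 = 11811160064.

11811160064


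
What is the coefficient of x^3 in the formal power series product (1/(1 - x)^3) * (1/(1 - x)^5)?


Combine the factors: (1/(1 - x)^3) * (1/(1 - x)^5) = 1/(1 - x)^8.
Then use 1/(1 - x)^r = sum_{k>=0} C(k + r - 1, r - 1) x^k with r = 8 and k = 3:
C(10, 7) = 120.

120


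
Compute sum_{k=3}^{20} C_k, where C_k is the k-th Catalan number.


C_3 through C_20: 5, 14, 42, 132, 429, 1430, 4862, 16796, 58786, 208012, 742900, 2674440, 9694845, 35357670, 129644790, 477638700, 1767263190, 6564120420
Sum = 5 + 14 + 42 + 132 + 429 + 1430 + 4862 + 16796 + 58786 + 208012 + 742900 + 2674440 + 9694845 + 35357670 + 129644790 + 477638700 + 1767263190 + 6564120420
= 8987427463

8987427463


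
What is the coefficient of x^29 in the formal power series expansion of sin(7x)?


The Maclaurin series is sin(t) = sum_{k>=0} (-1)^k t^(2k+1) / (2k+1)!, so substituting t = 7x, only odd powers of x are nonzero, with coefficient of x^(2k+1) equal to (-1)^k 7^(2k+1) / (2k+1)!.
Write 29 = 2*14 + 1, giving the coefficient (-1)^14 * 7^29 / 29! = 3219905755813179726837607/8841761993739701954543616000000 = 1341068619663964900807/3682533108596294025216000000.

1341068619663964900807/3682533108596294025216000000


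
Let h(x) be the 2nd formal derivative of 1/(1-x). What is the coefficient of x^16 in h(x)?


Differentiating 2 times: d^2/dx^2 [1/(1-x)] = 2!/(1-x)^3.
The expansion 1/(1-x)^3 = sum_{k>=0} C(k+2, 2) x^k, so the coefficient of x^n in 2!/(1-x)^3 is 2! * C(n+2, 2).
For n = 16: 2 * C(18, 2) = 2 * 153 = 306

306


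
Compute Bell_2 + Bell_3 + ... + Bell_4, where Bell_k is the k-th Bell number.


Recall Bell_k counts set partitions of a k-set (with Bell_0 = 1 by convention).
Bell_2 through Bell_4: 2, 5, 15
Sum = 2 + 5 + 15 = 22.

22


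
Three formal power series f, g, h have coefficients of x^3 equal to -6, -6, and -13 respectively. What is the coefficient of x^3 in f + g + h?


Series addition is componentwise:
-6 + -6 + -13
= -25

-25


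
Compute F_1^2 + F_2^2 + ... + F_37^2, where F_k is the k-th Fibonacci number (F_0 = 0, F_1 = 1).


There is a standard identity sum_{k=0}^{N} F_k^2 = F_N * F_{N+1} (proved inductively from the telescoping relation F_k^2 = F_k F_{k+1} - F_{k-1} F_k). Then
sum_{k=1}^{37} F_k^2 = F_37 F_38 - F_0 F_1.
Computing: F_37 = 24157817, F_38 = 39088169, F_0 = 0, F_1 = 1.
Sum = 24157817 * 39088169 - 0 * 1 = 944284833567073.

944284833567073


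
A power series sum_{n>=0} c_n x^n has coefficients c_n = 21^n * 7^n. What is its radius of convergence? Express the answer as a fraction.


By the root test (Cauchy-Hadamard), the radius is R = 1 / limsup_n |c_n|^(1/n).
Here |c_n|^(1/n) = (21^n * 7^n)^(1/n) = 21 * 7 = 147 for all n.
So R = 1/147 = 1/147.

1/147


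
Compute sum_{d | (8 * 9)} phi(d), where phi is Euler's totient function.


First, 8 * 9 = 72. One classical identity is sum_{d | n} phi(d) = n (each k in [1, n] has a unique gcd with n, and among the k's with gcd(k, n) = n/d there are phi(d) of them). So the sum equals 72. We also verify directly:
Divisors of 72: 1, 2, 3, 4, 6, 8, 9, 12, 18, 24, 36, 72.
phi values: 1, 1, 2, 2, 2, 4, 6, 4, 6, 8, 12, 24.
Sum = 72.

72


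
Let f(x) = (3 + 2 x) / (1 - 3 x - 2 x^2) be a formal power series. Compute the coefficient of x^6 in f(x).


Write f(x) = sum_{k>=0} a_k x^k. Multiplying both sides by 1 - 3 x - 2 x^2 gives
(1 - 3 x - 2 x^2) sum_{k>=0} a_k x^k = 3 + 2 x.
Matching coefficients:
 x^0: a_0 = 3
 x^1: a_1 - 3 a_0 = 2  =>  a_1 = 3*3 + 2 = 11
 x^k (k >= 2): a_k = 3 a_{k-1} + 2 a_{k-2}.
Iterating: a_2 = 39, a_3 = 139, a_4 = 495, a_5 = 1763, a_6 = 6279.
So the coefficient of x^6 is 6279.

6279


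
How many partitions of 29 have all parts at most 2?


Using the generating function (1-x)^(-1)(1-x^2)^(-1),
the coefficient of x^29 counts these restricted partitions.
Result = 15

15


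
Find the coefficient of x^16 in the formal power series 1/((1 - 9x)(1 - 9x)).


By partial fractions or Cauchy convolution:
The coefficient equals sum_{k=0}^{16} 9^k * 9^(16-k).
= 31501343210481297

31501343210481297


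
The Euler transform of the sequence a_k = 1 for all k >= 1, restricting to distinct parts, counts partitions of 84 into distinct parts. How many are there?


Partitions of 84 into distinct parts can be computed via generating function.
Product (1+x)(1+x^2)(1+x^3)...
The coefficient of x^84 = 111322

111322


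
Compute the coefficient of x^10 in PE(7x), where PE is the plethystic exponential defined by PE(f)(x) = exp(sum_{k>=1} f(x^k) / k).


With f(x) = 7x, the exponent is sum_{k>=1} 7 x^k / k = 7 * (-ln(1 - x)). Exponentiating:
PE(7x) = exp(-7 ln(1 - x)) = 1/(1 - x)^7.
By the negative binomial expansion, [x^n] 1/(1 - x)^7 = C(n + 6, 6).
For n = 10: C(16, 6) = 8008.

8008


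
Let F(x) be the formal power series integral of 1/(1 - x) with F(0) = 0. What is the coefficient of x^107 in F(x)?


1/(1 - x) = sum_{k>=0} x^k. Integrating termwise and using F(0) = 0 gives
F(x) = sum_{k>=0} x^(k+1) / (k+1) = sum_{m>=1} x^m / m = -ln(1 - x).
So the coefficient of x^107 is 1/107 = 1/107.

1/107


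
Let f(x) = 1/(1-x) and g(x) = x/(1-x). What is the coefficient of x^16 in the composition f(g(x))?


First simplify the composition: f(g(x)) = 1/(1 - x/(1-x)) = (1-x)/((1-x) - x) = (1-x)/(1-2x).
Now extract the coefficient. Write (1-x)/(1-2x) = 1/(1-2x) - x/(1-2x).
The coefficient of x^n in 1/(1-2x) is 2^n, and in x/(1-2x) is 2^(n-1) (for n >= 1).
So the coefficient of x^16 is 2^16 - 2^15 = 65536 - 32768 = 32768.

32768


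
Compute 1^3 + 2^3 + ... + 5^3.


This power sum has a closed form given by Faulhaber's formula
sum_{k=1}^{m} k^p = (1 / (p + 1)) * sum_{j=0}^{p} C(p + 1, j) B_j m^(p + 1 - j),
but for small m direct computation is fastest:
1 + 8 + 27 + 64 + 125 = 225.

225


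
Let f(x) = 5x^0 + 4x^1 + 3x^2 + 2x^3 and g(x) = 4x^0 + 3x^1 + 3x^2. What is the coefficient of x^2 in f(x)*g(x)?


Cauchy product at x^2:
5*3 + 4*3 + 3*4
= 39

39


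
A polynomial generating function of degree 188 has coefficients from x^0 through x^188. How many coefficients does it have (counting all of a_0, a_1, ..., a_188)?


A polynomial of degree 188 takes the form a_0 + a_1 x + ... + a_188 x^188.
The number of coefficients is 188 + 1 = 189.

189


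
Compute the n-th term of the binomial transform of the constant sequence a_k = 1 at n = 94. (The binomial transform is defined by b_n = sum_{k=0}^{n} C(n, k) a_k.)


With a_k = 1 for all k, b_n = sum_{k=0}^{n} C(n, k) = 2^n by the binomial theorem.
For n = 94: 2^94 = 19807040628566084398385987584.

19807040628566084398385987584


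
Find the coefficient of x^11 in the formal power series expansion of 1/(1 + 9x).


Write 1/(1 + c x) = 1/(1 - (-c) x) and apply the geometric-series identity
1/(1 - y) = sum_{k>=0} y^k to get 1/(1 + c x) = sum_{k>=0} (-c)^k x^k.
So the coefficient of x^k is (-c)^k = (-1)^k * c^k.
Here c = 9 and k = 11:
(-9)^11 = -1 * 31381059609 = -31381059609

-31381059609


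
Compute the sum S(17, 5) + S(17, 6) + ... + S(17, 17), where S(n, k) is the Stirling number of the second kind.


By definition, S(n, k) counts partitions of an n-set into exactly k nonempty blocks.
Computing row n = 17 for k = 5..17:
S(17, k): 5652751651, 17505749898, 25708104786, 20415995028, 9528822303, 2758334150, 512060978, 62022324, 4910178, 249900, 7820, 136, 1
Sum = 82149009153.

82149009153


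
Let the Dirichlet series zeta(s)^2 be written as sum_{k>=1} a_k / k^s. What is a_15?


The Dirichlet convolution of the constant function 1 with itself gives (1 * 1)(k) = sum_{d | k} 1 = d(k), the number of positive divisors of k.
Since zeta(s) = sum_{k>=1} 1/k^s, we have zeta(s)^2 = sum_{k>=1} d(k)/k^s, so a_k = d(k).
For k = 15: the divisors are 1, 3, 5, 15.
Count = 4.

4


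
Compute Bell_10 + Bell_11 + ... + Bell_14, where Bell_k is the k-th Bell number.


Recall Bell_k counts set partitions of a k-set (with Bell_0 = 1 by convention).
Bell_10 through Bell_14: 115975, 678570, 4213597, 27644437, 190899322
Sum = 115975 + 678570 + 4213597 + 27644437 + 190899322 = 223551901.

223551901


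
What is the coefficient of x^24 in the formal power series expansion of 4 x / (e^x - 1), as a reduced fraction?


The exponential generating function for Bernoulli numbers is
x / (e^x - 1) = sum_{k>=0} B_k x^k / k!.
So the coefficient of x^24 in 4 x / (e^x - 1) is 4 B_24 / 24!.
Computing: B_24 = -236364091/2730, 24! = 620448401733239439360000, giving
4 * -236364091/2730 / 620448401733239439360000 = -236364091/423456034182935917363200000.

-236364091/423456034182935917363200000


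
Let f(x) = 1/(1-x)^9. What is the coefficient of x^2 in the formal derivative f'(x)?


Differentiate: d/dx [ 1/(1-x)^r ] = r / (1-x)^(r+1).
Here r = 9, so f'(x) = 9 / (1-x)^10.
The expansion of 1/(1-x)^(r+1) has coefficient of x^n equal to C(n+r, r).
So the coefficient of x^2 in f'(x) is
9 * C(11, 9) = 9 * 55 = 495

495


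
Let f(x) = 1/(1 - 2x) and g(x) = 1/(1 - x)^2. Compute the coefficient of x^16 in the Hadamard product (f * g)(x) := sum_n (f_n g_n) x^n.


f has coefficients f_k = 2^k. For g = 1/(1 - x)^2 the coefficient is g_k = C(k + 1, 1) = k + 1. The Hadamard coefficient is (f * g)_k = 2^k * (k + 1).
For k = 16: 2^16 * 17 = 65536 * 17 = 1114112.

1114112


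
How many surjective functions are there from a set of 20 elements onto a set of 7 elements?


By inclusion-exclusion on which target elements are missed, the number of surjections from an n-set onto a k-set is
surj(n, k) = sum_{j=0}^{k} (-1)^j C(k, j) (k - j)^n.
Equivalently surj(n, k) = k! * S(n, k), where S(n, k) is the Stirling number of the second kind.
For n = 20, k = 7:
S(20, 7) = 11143554045652, so
surj = 7! * 11143554045652 = 5040 * 11143554045652 = 56163512390086080.

56163512390086080


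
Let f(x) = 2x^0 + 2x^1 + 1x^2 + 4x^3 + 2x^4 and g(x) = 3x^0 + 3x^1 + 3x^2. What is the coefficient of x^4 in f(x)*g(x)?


Cauchy product at x^4:
1*3 + 4*3 + 2*3
= 21

21


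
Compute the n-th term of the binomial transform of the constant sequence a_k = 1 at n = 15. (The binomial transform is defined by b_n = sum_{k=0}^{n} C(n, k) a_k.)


With a_k = 1 for all k, b_n = sum_{k=0}^{n} C(n, k) = 2^n by the binomial theorem.
For n = 15: 2^15 = 32768.

32768


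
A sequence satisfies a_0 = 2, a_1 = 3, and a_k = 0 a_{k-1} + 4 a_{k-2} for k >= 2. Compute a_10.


The characteristic equation is t^2 - 0 t - 4 = 0, with roots r_1 = 2 and r_2 = -2 (so c_1 = r_1 + r_2, c_2 = -r_1 r_2 as required).
One can use the closed form a_n = A r_1^n + B r_2^n, but direct iteration is more reliable:
a_0 = 2, a_1 = 3, a_2 = 8, a_3 = 12, a_4 = 32, a_5 = 48, a_6 = 128, a_7 = 192, a_8 = 512, a_9 = 768, a_10 = 2048.
So a_10 = 2048.

2048


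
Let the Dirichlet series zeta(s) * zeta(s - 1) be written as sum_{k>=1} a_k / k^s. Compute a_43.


Convolution gives a_k = sum_{d | k} d * 1 = sum_{d | k} d = sigma(k), the sum of positive divisors of k.
For k = 43, the divisors are 1, 43, so
sigma(43) = 1 + 43 = 44.

44


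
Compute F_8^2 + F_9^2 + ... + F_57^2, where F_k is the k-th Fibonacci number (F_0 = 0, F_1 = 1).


There is a standard identity sum_{k=0}^{N} F_k^2 = F_N * F_{N+1} (proved inductively from the telescoping relation F_k^2 = F_k F_{k+1} - F_{k-1} F_k). Then
sum_{k=8}^{57} F_k^2 = F_57 F_58 - F_7 F_8.
Computing: F_57 = 365435296162, F_58 = 591286729879, F_7 = 13, F_8 = 21.
Sum = 365435296162 * 591286729879 - 13 * 21 = 216077041249992859424125.

216077041249992859424125


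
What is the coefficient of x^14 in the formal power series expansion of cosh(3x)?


The Maclaurin series is cosh(t) = sum_{m>=0} t^(2m) / (2m)!, so substituting t = 3x, only even powers of x are nonzero, with coefficient of x^(2m) equal to 3^(2m) / (2m)!.
For x^14 the coefficient is 3^14/14! = 4782969/87178291200 = 19683/358758400.

19683/358758400


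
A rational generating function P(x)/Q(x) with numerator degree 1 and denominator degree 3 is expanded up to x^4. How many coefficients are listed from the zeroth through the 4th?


Expanding up to x^4 gives the coefficients for x^0, x^1, ..., x^4.
That is 4 + 1 = 5 coefficients in total.

5


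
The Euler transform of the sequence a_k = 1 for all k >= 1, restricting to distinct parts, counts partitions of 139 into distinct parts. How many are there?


Partitions of 139 into distinct parts can be computed via generating function.
Product (1+x)(1+x^2)(1+x^3)...
The coefficient of x^139 = 8953856

8953856


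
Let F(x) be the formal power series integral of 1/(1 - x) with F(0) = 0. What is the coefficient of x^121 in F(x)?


1/(1 - x) = sum_{k>=0} x^k. Integrating termwise and using F(0) = 0 gives
F(x) = sum_{k>=0} x^(k+1) / (k+1) = sum_{m>=1} x^m / m = -ln(1 - x).
So the coefficient of x^121 is 1/121 = 1/121.

1/121


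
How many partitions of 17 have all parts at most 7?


Using the generating function (1-x)^(-1)(1-x^2)^(-1)...(1-x^7)^(-1),
the coefficient of x^17 counts these restricted partitions.
Result = 201

201


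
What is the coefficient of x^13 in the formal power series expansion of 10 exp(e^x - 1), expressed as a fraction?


exp(e^x - 1) is the exponential generating function for the Bell numbers Bell_k: exp(e^x - 1) = sum_{k>=0} Bell_k x^k / k!.
So the coefficient of x^13 in 10 exp(e^x - 1) is 10 Bell_13 / 13!.
Computing: Bell_13 = 27644437 and 13! = 6227020800, giving
10 * 27644437/6227020800 = 27644437/622702080.

27644437/622702080


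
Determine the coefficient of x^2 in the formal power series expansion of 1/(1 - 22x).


The geometric series identity gives 1/(1 - c x) = sum_{k>=0} c^k x^k, so the coefficient of x^k is c^k.
Here c = 22 and k = 2.
Computing: 22^2 = 484

484


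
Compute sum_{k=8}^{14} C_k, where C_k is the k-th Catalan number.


C_8 through C_14: 1430, 4862, 16796, 58786, 208012, 742900, 2674440
Sum = 1430 + 4862 + 16796 + 58786 + 208012 + 742900 + 2674440
= 3707226

3707226


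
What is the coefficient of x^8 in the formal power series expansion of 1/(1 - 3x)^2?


The general identity 1/(1 - c x)^r = sum_{k>=0} c^k C(k + r - 1, r - 1) x^k follows by substituting y = c x into 1/(1 - y)^r = sum_{k>=0} C(k + r - 1, r - 1) y^k.
For c = 3, r = 2, k = 8:
3^8 * C(9, 1) = 6561 * 9 = 59049.

59049


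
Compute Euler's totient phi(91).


phi(n) counts integers in [1, n] coprime to n. Using the multiplicative formula phi(n) = n * prod_{p | n} (1 - 1/p):
91 = 7 * 13, so
phi(91) = 91 * (1 - 1/7) * (1 - 1/13) = 72.

72


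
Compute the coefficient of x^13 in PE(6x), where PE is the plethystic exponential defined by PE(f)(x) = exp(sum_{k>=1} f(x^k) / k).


With f(x) = 6x, the exponent is sum_{k>=1} 6 x^k / k = 6 * (-ln(1 - x)). Exponentiating:
PE(6x) = exp(-6 ln(1 - x)) = 1/(1 - x)^6.
By the negative binomial expansion, [x^n] 1/(1 - x)^6 = C(n + 5, 5).
For n = 13: C(18, 5) = 8568.

8568


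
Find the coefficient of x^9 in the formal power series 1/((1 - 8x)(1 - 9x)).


By partial fractions or Cauchy convolution:
The coefficient equals sum_{k=0}^{9} 8^k * 9^(9-k).
= 2413042577

2413042577


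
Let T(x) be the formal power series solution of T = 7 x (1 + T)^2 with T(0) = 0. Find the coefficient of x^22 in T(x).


Apply the Lagrange inversion formula: if T = 7 x * phi(T) with phi(t) = (1 + t)^2, then [x^n] T = 7^n * (1/n) [t^(n-1)] phi(t)^n = 7^n * (1/n) [t^(n-1)] (1 + t)^(2n) = 7^n * (1/n) C(2n, n-1).
Using the identity C(2n, n-1) = C(2n, n) * n / (n+1), the unscaled factor equals C(2n, n) / (n+1) = C_n, the n-th Catalan number.
For n = 22: C_22 = C(44, 22) / 23 = 2104098963720/23 = 91482563640.
With the 7^22 = 3909821048582988049 factor, the coefficient is 3909821048582988049 * 91482563640 = 357680452898004736014001938360.

357680452898004736014001938360


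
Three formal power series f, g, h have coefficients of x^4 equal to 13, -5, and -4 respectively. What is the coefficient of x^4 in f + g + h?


Series addition is componentwise:
13 + -5 + -4
= 4

4


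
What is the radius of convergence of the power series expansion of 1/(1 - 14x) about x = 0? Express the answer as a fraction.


Expanding 1/(1 - 14x) = sum_{k>=0} 14^k x^k, the series converges when |14x| < 1, i.e., |x| < 1/14.
So the radius of convergence is 1/14 = 1/14.

1/14


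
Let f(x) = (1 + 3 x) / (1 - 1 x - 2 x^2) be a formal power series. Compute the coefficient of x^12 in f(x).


Write f(x) = sum_{k>=0} a_k x^k. Multiplying both sides by 1 - 1 x - 2 x^2 gives
(1 - 1 x - 2 x^2) sum_{k>=0} a_k x^k = 1 + 3 x.
Matching coefficients:
 x^0: a_0 = 1
 x^1: a_1 - 1 a_0 = 3  =>  a_1 = 1*1 + 3 = 4
 x^k (k >= 2): a_k = 1 a_{k-1} + 2 a_{k-2}.
Iterating: a_2 = 6, a_3 = 14, a_4 = 26, a_5 = 54, a_6 = 106, a_7 = 214, a_8 = 426, a_9 = 854, a_10 = 1706, a_11 = 3414, a_12 = 6826.
So the coefficient of x^12 is 6826.

6826


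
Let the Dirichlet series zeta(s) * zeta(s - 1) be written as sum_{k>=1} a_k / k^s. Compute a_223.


Convolution gives a_k = sum_{d | k} d * 1 = sum_{d | k} d = sigma(k), the sum of positive divisors of k.
For k = 223, the divisors are 1, 223, so
sigma(223) = 1 + 223 = 224.

224


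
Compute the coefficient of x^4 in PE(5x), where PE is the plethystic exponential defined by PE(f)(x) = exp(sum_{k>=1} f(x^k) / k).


With f(x) = 5x, the exponent is sum_{k>=1} 5 x^k / k = 5 * (-ln(1 - x)). Exponentiating:
PE(5x) = exp(-5 ln(1 - x)) = 1/(1 - x)^5.
By the negative binomial expansion, [x^n] 1/(1 - x)^5 = C(n + 4, 4).
For n = 4: C(8, 4) = 70.

70


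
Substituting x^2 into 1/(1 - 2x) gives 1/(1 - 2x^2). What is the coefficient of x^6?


The coefficient of x^(2m) in 1/(1 - 2x^2) is 2^m.
With n = 6 = 2*3, the coefficient is 2^3 = 8.

8


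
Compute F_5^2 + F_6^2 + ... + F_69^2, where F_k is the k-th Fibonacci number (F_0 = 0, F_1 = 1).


There is a standard identity sum_{k=0}^{N} F_k^2 = F_N * F_{N+1} (proved inductively from the telescoping relation F_k^2 = F_k F_{k+1} - F_{k-1} F_k). Then
sum_{k=5}^{69} F_k^2 = F_69 F_70 - F_4 F_5.
Computing: F_69 = 117669030460994, F_70 = 190392490709135, F_4 = 3, F_5 = 5.
Sum = 117669030460994 * 190392490709135 - 3 * 5 = 22403299788797723451016980175.

22403299788797723451016980175


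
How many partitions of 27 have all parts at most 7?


Using the generating function (1-x)^(-1)(1-x^2)^(-1)...(1-x^7)^(-1),
the coefficient of x^27 counts these restricted partitions.
Result = 1175

1175


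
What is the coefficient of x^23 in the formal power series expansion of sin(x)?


The Maclaurin series is sin(t) = sum_{k>=0} (-1)^k t^(2k+1) / (2k+1)!, so substituting t = x, only odd powers of x are nonzero, with coefficient of x^(2k+1) equal to (-1)^k / (2k+1)!.
Write 23 = 2*11 + 1, giving the coefficient (-1)^11 / 23! = -1/25852016738884976640000 = -1/25852016738884976640000.

-1/25852016738884976640000


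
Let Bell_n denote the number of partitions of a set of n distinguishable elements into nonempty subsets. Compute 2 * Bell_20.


Bell_20 can be computed from the Bell triangle or from Dobinski's identity Bell_n = (1/e) * sum_{k>=0} k^n / k!.
Computing Bell_20 = 51724158235372.
Then 2 * 51724158235372 = 103448316470744.

103448316470744


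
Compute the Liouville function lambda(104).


The Liouville function is lambda(k) = (-1)^Omega(k), where Omega(k) counts the prime factors of k with multiplicity.
Factoring: 104 = 2 * 2 * 2 * 13, so Omega(104) = 4.
lambda(104) = (-1)^4 = 1.

1


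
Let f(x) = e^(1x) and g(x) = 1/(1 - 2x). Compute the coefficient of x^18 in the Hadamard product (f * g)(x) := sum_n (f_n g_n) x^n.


Expanding: f_k = 1^k/k! (from e^(1x)) and g_k = 2^k (from 1/(1 - 2x)). So the Hadamard coefficient (f * g)_k = 1^k 2^k / k! = (2)^k / k!.
For k = 18: 2^18/18! = 262144/6402373705728000 = 4/97692469875.

4/97692469875


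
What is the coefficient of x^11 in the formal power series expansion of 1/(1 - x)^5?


The expansion 1/(1 - x)^r = sum_{k>=0} C(k + r - 1, r - 1) x^k follows from the multiset / negative-binomial theorem (or from repeated differentiation of the geometric series).
For r = 5 and k = 11:
C(15, 4) = 1307674368000 / (24 * 39916800) = 1365.

1365


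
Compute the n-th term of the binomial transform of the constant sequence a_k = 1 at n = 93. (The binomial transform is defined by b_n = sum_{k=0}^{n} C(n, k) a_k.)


With a_k = 1 for all k, b_n = sum_{k=0}^{n} C(n, k) = 2^n by the binomial theorem.
For n = 93: 2^93 = 9903520314283042199192993792.

9903520314283042199192993792


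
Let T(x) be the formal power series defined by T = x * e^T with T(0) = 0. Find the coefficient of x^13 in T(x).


Apply the Lagrange inversion formula: if T = x * phi(T) with phi(t) = e^t, then
[x^n] T = (1/n) [t^(n-1)] phi(t)^n = (1/n) [t^(n-1)] e^(n t) = (1/n) * n^(n-1) / (n-1)! = n^(n-1) / n!.
When c = 1 this is the Cayley count of rooted labeled trees on n vertices, divided by n!.
For n = 13: 13^12 / 13! = 23298085122481/6227020800 = 1792160394037/479001600.

1792160394037/479001600


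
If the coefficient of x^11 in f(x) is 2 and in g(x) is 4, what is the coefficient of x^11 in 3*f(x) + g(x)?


Scalar multiplication scales coefficients: 3 * 2 = 6.
Then add the g coefficient: 6 + 4
= 10

10


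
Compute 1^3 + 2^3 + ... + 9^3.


This power sum has a closed form given by Faulhaber's formula
sum_{k=1}^{m} k^p = (1 / (p + 1)) * sum_{j=0}^{p} C(p + 1, j) B_j m^(p + 1 - j),
but for small m direct computation is fastest:
1 + 8 + 27 + 64 + 125 + 216 + 343 + 512 + 729 = 2025.

2025


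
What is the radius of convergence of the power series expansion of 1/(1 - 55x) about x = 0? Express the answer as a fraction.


Expanding 1/(1 - 55x) = sum_{k>=0} 55^k x^k, the series converges when |55x| < 1, i.e., |x| < 1/55.
So the radius of convergence is 1/55 = 1/55.

1/55


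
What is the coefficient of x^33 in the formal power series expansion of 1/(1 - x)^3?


The negative binomial / multiset identity is
1/(1 - x)^r = sum_{k>=0} C(k + r - 1, r - 1) x^k.
Here r = 3 and k = 33, so the coefficient is
C(33 + 2, 2) = C(35, 2)
= 595

595


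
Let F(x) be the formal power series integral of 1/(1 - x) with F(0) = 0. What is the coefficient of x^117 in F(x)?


1/(1 - x) = sum_{k>=0} x^k. Integrating termwise and using F(0) = 0 gives
F(x) = sum_{k>=0} x^(k+1) / (k+1) = sum_{m>=1} x^m / m = -ln(1 - x).
So the coefficient of x^117 is 1/117 = 1/117.

1/117


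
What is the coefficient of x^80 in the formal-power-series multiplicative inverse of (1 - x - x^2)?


Let the inverse be f(x) = sum_{k>=0} a_k x^k. From f(x) * (1 - x - x^2) = 1 and matching coefficients:
 x^0: a_0 = 1.
 x^1: a_1 - a_0 = 0, so a_1 = 1.
 x^k (k >= 2): a_k - a_{k-1} - a_{k-2} = 0, i.e. a_k = a_{k-1} + a_{k-2}.
This is the Fibonacci-type recurrence shifted so that a_0 = a_1 = 1.
Iterating: a_0=1, a_1=1, a_2=2, a_3=3, a_4=5, a_5=8, a_6=13, a_7=21, a_8=34, a_9=55, ...
a_80 = 37889062373143906.

37889062373143906


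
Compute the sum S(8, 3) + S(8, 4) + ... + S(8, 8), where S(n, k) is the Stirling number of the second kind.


By definition, S(n, k) counts partitions of an n-set into exactly k nonempty blocks.
Computing row n = 8 for k = 3..8:
S(8, k): 966, 1701, 1050, 266, 28, 1
Sum = 4012.

4012


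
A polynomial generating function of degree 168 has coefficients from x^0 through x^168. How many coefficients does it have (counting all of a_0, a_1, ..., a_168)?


A polynomial of degree 168 takes the form a_0 + a_1 x + ... + a_168 x^168.
The number of coefficients is 168 + 1 = 169.

169


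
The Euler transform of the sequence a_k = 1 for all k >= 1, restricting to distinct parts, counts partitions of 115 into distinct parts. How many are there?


Partitions of 115 into distinct parts can be computed via generating function.
Product (1+x)(1+x^2)(1+x^3)...
The coefficient of x^115 = 1490528

1490528


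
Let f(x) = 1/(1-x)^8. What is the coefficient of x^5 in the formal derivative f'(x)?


Differentiate: d/dx [ 1/(1-x)^r ] = r / (1-x)^(r+1).
Here r = 8, so f'(x) = 8 / (1-x)^9.
The expansion of 1/(1-x)^(r+1) has coefficient of x^n equal to C(n+r, r).
So the coefficient of x^5 in f'(x) is
8 * C(13, 8) = 8 * 1287 = 10296

10296


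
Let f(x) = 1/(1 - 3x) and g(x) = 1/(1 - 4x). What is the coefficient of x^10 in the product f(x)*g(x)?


The coefficient of x^n in f*g is the Cauchy product: sum_{k=0}^{n} a^k * b^(n-k).
With a=3, b=4, n=10:
sum_{k=0}^{10} 3^k * 4^(10-k)
= 4017157

4017157


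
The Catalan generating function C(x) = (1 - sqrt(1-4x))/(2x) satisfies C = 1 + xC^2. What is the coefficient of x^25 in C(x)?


Substituting x -> x scales the n-th coefficient by 1, so [x^25] C(x) = C_25.
C_25 = C(2*25, 25)/(26) = 126410606437752/26 = 4861946401452.
= 4861946401452.

4861946401452


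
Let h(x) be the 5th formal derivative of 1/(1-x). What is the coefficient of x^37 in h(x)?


Differentiating 5 times: d^5/dx^5 [1/(1-x)] = 5!/(1-x)^6.
The expansion 1/(1-x)^6 = sum_{k>=0} C(k+5, 5) x^k, so the coefficient of x^n in 5!/(1-x)^6 is 5! * C(n+5, 5).
For n = 37: 120 * C(42, 5) = 120 * 850668 = 102080160

102080160


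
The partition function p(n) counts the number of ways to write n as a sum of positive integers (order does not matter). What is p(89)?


Using the generating function prod_{k>=1} 1/(1-x^k), we compute p(89).
By dynamic programming over parts 1 through 89:
p(89) = 49995925

49995925


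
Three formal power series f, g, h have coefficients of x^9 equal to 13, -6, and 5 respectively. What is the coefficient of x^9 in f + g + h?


Series addition is componentwise:
13 + -6 + 5
= 12

12


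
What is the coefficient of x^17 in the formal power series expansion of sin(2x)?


The Maclaurin series is sin(t) = sum_{k>=0} (-1)^k t^(2k+1) / (2k+1)!, so substituting t = 2x, only odd powers of x are nonzero, with coefficient of x^(2k+1) equal to (-1)^k 2^(2k+1) / (2k+1)!.
Write 17 = 2*8 + 1, giving the coefficient (-1)^8 * 2^17 / 17! = 131072/355687428096000 = 4/10854718875.

4/10854718875


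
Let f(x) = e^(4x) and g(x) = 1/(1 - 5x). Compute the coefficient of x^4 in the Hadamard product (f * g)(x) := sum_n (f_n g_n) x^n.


Expanding: f_k = 4^k/k! (from e^(4x)) and g_k = 5^k (from 1/(1 - 5x)). So the Hadamard coefficient (f * g)_k = 4^k 5^k / k! = (20)^k / k!.
For k = 4: 20^4/4! = 160000/24 = 20000/3.

20000/3


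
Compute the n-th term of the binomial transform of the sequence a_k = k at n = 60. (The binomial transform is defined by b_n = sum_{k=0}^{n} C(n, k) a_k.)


With a_k = k, b_n = sum_{k=0}^{n} C(n, k) k. Using k * C(n, k) = n * C(n-1, k-1) gives b_n = n * sum_{k>=1} C(n-1, k-1) = n * 2^(n-1).
For n = 60: 60 * 2^59 = 60 * 576460752303423488 = 34587645138205409280.

34587645138205409280


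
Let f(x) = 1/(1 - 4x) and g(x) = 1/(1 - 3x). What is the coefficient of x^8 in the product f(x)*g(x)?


The coefficient of x^n in f*g is the Cauchy product: sum_{k=0}^{n} a^k * b^(n-k).
With a=4, b=3, n=8:
sum_{k=0}^{8} 4^k * 3^(8-k)
= 242461

242461


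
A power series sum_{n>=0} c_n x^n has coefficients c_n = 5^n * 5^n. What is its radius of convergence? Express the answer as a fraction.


By the root test (Cauchy-Hadamard), the radius is R = 1 / limsup_n |c_n|^(1/n).
Here |c_n|^(1/n) = (5^n * 5^n)^(1/n) = 5 * 5 = 25 for all n.
So R = 1/25 = 1/25.

1/25


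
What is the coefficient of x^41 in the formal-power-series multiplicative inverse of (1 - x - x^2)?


Let the inverse be f(x) = sum_{k>=0} a_k x^k. From f(x) * (1 - x - x^2) = 1 and matching coefficients:
 x^0: a_0 = 1.
 x^1: a_1 - a_0 = 0, so a_1 = 1.
 x^k (k >= 2): a_k - a_{k-1} - a_{k-2} = 0, i.e. a_k = a_{k-1} + a_{k-2}.
This is the Fibonacci-type recurrence shifted so that a_0 = a_1 = 1.
Iterating: a_0=1, a_1=1, a_2=2, a_3=3, a_4=5, a_5=8, a_6=13, a_7=21, a_8=34, a_9=55, ...
a_41 = 267914296.

267914296


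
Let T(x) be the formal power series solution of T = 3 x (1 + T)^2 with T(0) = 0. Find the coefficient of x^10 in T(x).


Apply the Lagrange inversion formula: if T = 3 x * phi(T) with phi(t) = (1 + t)^2, then [x^n] T = 3^n * (1/n) [t^(n-1)] phi(t)^n = 3^n * (1/n) [t^(n-1)] (1 + t)^(2n) = 3^n * (1/n) C(2n, n-1).
Using the identity C(2n, n-1) = C(2n, n) * n / (n+1), the unscaled factor equals C(2n, n) / (n+1) = C_n, the n-th Catalan number.
For n = 10: C_10 = C(20, 10) / 11 = 184756/11 = 16796.
With the 3^10 = 59049 factor, the coefficient is 59049 * 16796 = 991787004.

991787004


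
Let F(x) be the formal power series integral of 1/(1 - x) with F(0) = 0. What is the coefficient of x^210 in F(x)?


1/(1 - x) = sum_{k>=0} x^k. Integrating termwise and using F(0) = 0 gives
F(x) = sum_{k>=0} x^(k+1) / (k+1) = sum_{m>=1} x^m / m = -ln(1 - x).
So the coefficient of x^210 is 1/210 = 1/210.

1/210


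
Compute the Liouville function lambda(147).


The Liouville function is lambda(k) = (-1)^Omega(k), where Omega(k) counts the prime factors of k with multiplicity.
Factoring: 147 = 3 * 7 * 7, so Omega(147) = 3.
lambda(147) = (-1)^3 = -1.

-1


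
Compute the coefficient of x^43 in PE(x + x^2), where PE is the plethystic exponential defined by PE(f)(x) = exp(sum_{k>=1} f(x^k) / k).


With f(x) = x + x^2, the exponent is sum_{k>=1} (x^k + x^(2k)) / k = -ln(1 - x) - ln(1 - x^2). Exponentiating:
PE(x + x^2) = 1 / ((1 - x)(1 - x^2)).
This is the generating function for partitions of n into parts of size 1 or 2. The number of 2's can be any j in 0..21, and the rest are 1's, so
[x^43] = floor(43/2) + 1 = 22.

22


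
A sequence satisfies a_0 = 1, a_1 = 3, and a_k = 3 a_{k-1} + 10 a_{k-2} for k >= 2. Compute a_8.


The characteristic equation is t^2 - 3 t - 10 = 0, with roots r_1 = 5 and r_2 = -2 (so c_1 = r_1 + r_2, c_2 = -r_1 r_2 as required).
One can use the closed form a_n = A r_1^n + B r_2^n, but direct iteration is more reliable:
a_0 = 1, a_1 = 3, a_2 = 19, a_3 = 87, a_4 = 451, a_5 = 2223, a_6 = 11179, a_7 = 55767, a_8 = 279091.
So a_8 = 279091.

279091


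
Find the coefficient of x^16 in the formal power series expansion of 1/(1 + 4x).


Write 1/(1 + c x) = 1/(1 - (-c) x) and apply the geometric-series identity
1/(1 - y) = sum_{k>=0} y^k to get 1/(1 + c x) = sum_{k>=0} (-c)^k x^k.
So the coefficient of x^k is (-c)^k = (-1)^k * c^k.
Here c = 4 and k = 16:
(-4)^16 = 1 * 4294967296 = 4294967296

4294967296


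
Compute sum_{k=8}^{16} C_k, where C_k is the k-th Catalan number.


C_8 through C_16: 1430, 4862, 16796, 58786, 208012, 742900, 2674440, 9694845, 35357670
Sum = 1430 + 4862 + 16796 + 58786 + 208012 + 742900 + 2674440 + 9694845 + 35357670
= 48759741

48759741


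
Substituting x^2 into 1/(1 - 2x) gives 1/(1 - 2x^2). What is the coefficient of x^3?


Since 1/(1 - 2x^2) only has even powers of x,
the coefficient of x^3 (odd) is 0.

0


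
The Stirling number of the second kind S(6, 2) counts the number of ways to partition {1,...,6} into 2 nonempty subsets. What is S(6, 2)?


Using the explicit formula S(n,k) = (1/k!) sum_{j=0}^{k} (-1)^(k-j) C(k,j) j^n:
S(6, 2) = 31
Equivalently, S(n,k) is n! times the coefficient of x^n in the EGF (e^x - 1)^k / k!.

31


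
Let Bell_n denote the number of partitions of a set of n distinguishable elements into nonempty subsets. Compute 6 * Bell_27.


Bell_27 can be computed from the Bell triangle or from Dobinski's identity Bell_n = (1/e) * sum_{k>=0} k^n / k!.
Computing Bell_27 = 545717047936059989389.
Then 6 * 545717047936059989389 = 3274302287616359936334.

3274302287616359936334


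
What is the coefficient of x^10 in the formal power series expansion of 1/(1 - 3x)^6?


The general identity 1/(1 - c x)^r = sum_{k>=0} c^k C(k + r - 1, r - 1) x^k follows by substituting y = c x into 1/(1 - y)^r = sum_{k>=0} C(k + r - 1, r - 1) y^k.
For c = 3, r = 6, k = 10:
3^10 * C(15, 5) = 59049 * 3003 = 177324147.

177324147


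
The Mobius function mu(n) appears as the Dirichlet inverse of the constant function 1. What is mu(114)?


114 = 2 * 3 * 19 (all distinct primes).
mu(114) = (-1)^3 = -1

-1


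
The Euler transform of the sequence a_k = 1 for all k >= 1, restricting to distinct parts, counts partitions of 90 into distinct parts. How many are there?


Partitions of 90 into distinct parts can be computed via generating function.
Product (1+x)(1+x^2)(1+x^3)...
The coefficient of x^90 = 189586

189586


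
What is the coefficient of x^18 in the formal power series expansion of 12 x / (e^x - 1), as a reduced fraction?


The exponential generating function for Bernoulli numbers is
x / (e^x - 1) = sum_{k>=0} B_k x^k / k!.
So the coefficient of x^18 in 12 x / (e^x - 1) is 12 B_18 / 18!.
Computing: B_18 = 43867/798, 18! = 6402373705728000, giving
12 * 43867/798 / 6402373705728000 = 43867/425757851430912000.

43867/425757851430912000


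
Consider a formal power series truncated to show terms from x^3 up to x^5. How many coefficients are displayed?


From x^3 to x^5 inclusive, the count is 5 - 3 + 1 = 3.

3


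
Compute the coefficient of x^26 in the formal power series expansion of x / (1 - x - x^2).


Let f(x) = sum_{k>=0} a_k x^k. Multiplying f(x) * (1 - x - x^2) = x and matching coefficients gives a_0 = 0, a_1 = 1, and a_k = a_{k-1} + a_{k-2} for k >= 2. These are the Fibonacci numbers F_k.
Iterating from F_0 = 0, F_1 = 1:
F_0=0, F_1=1, F_2=1, F_3=2, F_4=3, F_5=5, F_6=8, F_7=13, F_8=21, F_9=34, ...
F_26 = 121393.

121393


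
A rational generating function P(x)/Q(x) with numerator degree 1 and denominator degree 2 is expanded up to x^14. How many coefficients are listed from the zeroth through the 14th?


Expanding up to x^14 gives the coefficients for x^0, x^1, ..., x^14.
That is 14 + 1 = 15 coefficients in total.

15


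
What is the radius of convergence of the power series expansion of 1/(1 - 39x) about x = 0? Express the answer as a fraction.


Expanding 1/(1 - 39x) = sum_{k>=0} 39^k x^k, the series converges when |39x| < 1, i.e., |x| < 1/39.
So the radius of convergence is 1/39 = 1/39.

1/39


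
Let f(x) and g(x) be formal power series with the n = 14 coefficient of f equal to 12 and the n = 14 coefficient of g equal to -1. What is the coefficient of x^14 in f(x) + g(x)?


Addition of formal power series is termwise.
The coefficient of x^14 in f + g = 12 + -1
= 11

11


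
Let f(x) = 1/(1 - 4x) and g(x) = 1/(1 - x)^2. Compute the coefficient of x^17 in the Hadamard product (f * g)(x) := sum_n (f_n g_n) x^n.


f has coefficients f_k = 4^k. For g = 1/(1 - x)^2 the coefficient is g_k = C(k + 1, 1) = k + 1. The Hadamard coefficient is (f * g)_k = 4^k * (k + 1).
For k = 17: 4^17 * 18 = 17179869184 * 18 = 309237645312.

309237645312


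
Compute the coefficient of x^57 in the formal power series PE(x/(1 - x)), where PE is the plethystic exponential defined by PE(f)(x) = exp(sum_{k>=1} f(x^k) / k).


For f(x) = x/(1 - x) we have
sum_{k>=1} f(x^k) / k = sum_{k>=1} (1/k) * x^k / (1 - x^k) = sum_{k, m >= 1} x^(k m) / k,
which after exponentiating simplifies to
PE(x/(1 - x)) = prod_{k>=1} 1 / (1 - x^k).
This is the generating function for the partition function p(n), so the coefficient of x^57 is p(57).
Computing p(57) by dynamic programming over parts 1, 2, ..., 57: p(57) = 614154.

614154


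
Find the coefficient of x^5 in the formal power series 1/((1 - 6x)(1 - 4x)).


By partial fractions or Cauchy convolution:
The coefficient equals sum_{k=0}^{5} 6^k * 4^(5-k).
= 21280

21280


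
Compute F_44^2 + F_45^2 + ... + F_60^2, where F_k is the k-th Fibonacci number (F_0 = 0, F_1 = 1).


There is a standard identity sum_{k=0}^{N} F_k^2 = F_N * F_{N+1} (proved inductively from the telescoping relation F_k^2 = F_k F_{k+1} - F_{k-1} F_k). Then
sum_{k=44}^{60} F_k^2 = F_60 F_61 - F_43 F_44.
Computing: F_60 = 1548008755920, F_61 = 2504730781961, F_43 = 433494437, F_44 = 701408733.
Sum = 1548008755920 * 2504730781961 - 433494437 * 701408733 = 3877344877641192569240799.

3877344877641192569240799


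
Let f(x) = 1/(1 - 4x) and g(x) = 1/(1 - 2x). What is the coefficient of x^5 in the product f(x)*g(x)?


The coefficient of x^n in f*g is the Cauchy product: sum_{k=0}^{n} a^k * b^(n-k).
With a=4, b=2, n=5:
sum_{k=0}^{5} 4^k * 2^(5-k)
= 2016

2016


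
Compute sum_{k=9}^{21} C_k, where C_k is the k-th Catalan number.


C_9 through C_21: 4862, 16796, 58786, 208012, 742900, 2674440, 9694845, 35357670, 129644790, 477638700, 1767263190, 6564120420, 24466267020
Sum = 4862 + 16796 + 58786 + 208012 + 742900 + 2674440 + 9694845 + 35357670 + 129644790 + 477638700 + 1767263190 + 6564120420 + 24466267020
= 33453692431

33453692431
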